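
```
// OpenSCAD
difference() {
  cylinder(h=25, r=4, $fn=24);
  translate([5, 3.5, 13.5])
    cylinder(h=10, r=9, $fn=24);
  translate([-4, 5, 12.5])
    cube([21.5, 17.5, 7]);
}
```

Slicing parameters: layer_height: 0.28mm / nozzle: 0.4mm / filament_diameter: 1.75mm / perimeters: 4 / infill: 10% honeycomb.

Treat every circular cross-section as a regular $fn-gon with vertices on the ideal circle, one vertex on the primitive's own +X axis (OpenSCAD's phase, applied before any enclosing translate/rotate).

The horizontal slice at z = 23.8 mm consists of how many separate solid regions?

At z = 23.8 mm: the r=4 cylinder gives a regular 24-gon of circumradius 4 (constant along its height); the cylinder at (5, 3.5) does not reach this height (z outside [13.5, 23.5]); the cube at (-4, 5) does not reach this height (z outside [12.5, 19.5]); Taking the first minus the rest: none of the subtracted shapes is present at this height, so the r=4 cylinder is unchanged — 1 connected region. The result has 1 disconnected region.

1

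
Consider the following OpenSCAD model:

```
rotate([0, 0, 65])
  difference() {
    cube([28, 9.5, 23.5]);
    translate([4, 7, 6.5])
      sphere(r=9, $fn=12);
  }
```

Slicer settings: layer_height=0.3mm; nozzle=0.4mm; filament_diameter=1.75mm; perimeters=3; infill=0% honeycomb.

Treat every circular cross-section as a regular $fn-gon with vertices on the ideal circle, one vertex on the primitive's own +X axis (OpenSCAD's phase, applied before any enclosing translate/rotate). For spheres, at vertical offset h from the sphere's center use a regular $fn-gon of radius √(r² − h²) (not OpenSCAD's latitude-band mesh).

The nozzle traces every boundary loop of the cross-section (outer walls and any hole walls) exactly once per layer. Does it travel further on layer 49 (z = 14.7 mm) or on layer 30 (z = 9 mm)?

Layer 49 (z = 14.7): the cube (footprint 28×9.5) is included at this height (perimeter 75.00 mm); the sphere at (4, 7): section is a regular 12-gon, circumradius = √(r²−h²) = √(9²−8.2²) = 3.709 (perimeter = 2·12·3.709·sin(180°/12) = 23.04 mm); After the difference (first − rest): starting from the 28×9.5 cube, the r=9 sphere at (4, 7) partially overlaps it — only the 37.21 mm² overlap (of its 41.28 mm²) is removed, clipping the outline — boundary = 87.05 mm; (whole slice rotated 65° about Z — lengths, areas and connectivity unchanged). So its perimeter = 87.05 mm. Layer 30 (z = 9): the cube (footprint 28×9.5) is included at this height (perimeter 75.00 mm); the r=9 sphere at (4, 7) contributes a regular 12-gon of circumradius √(9²−2.5²) = 8.646 (perimeter = 2·12·8.646·sin(180°/12) = 53.70 mm); Taking the first minus the rest: starting from the 28×9.5 cube, the r=9 sphere at (4, 7) partially overlaps it — only the 110.11 mm² overlap (of its 224.25 mm²) is removed, clipping the outline — boundary = 55.56 mm; (whole slice rotated 65° about Z — lengths, areas and connectivity unchanged). So its perimeter = 55.56 mm. Layer 49 is larger (87.05 vs 55.56 mm).

layer 49 (z = 14.7 mm)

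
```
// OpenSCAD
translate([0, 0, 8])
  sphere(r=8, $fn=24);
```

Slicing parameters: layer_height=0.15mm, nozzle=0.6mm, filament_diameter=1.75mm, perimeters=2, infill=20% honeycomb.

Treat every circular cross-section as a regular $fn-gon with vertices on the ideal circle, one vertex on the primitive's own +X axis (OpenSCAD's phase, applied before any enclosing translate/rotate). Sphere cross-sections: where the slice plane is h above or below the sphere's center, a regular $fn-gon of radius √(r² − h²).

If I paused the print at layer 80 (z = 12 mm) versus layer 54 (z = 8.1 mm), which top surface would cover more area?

Layer 80 (z = 12): the sphere: section is a regular 24-gon, circumradius = √(r²−h²) = √(8²−4²) = 6.928 (area = (24/2)·6.928²·sin(360°/24) = 149.08 mm²). So its area = 149.08 mm². Layer 54 (z = 8.1): the sphere: section is a regular 24-gon, circumradius = √(r²−h²) = √(8²−0.1²) = 7.999 (area = (24/2)·7.999²·sin(360°/24) = 198.74 mm²). So its area = 198.74 mm². Layer 54 is larger (198.74 vs 149.08 mm²).

layer 54 (z = 8.1 mm)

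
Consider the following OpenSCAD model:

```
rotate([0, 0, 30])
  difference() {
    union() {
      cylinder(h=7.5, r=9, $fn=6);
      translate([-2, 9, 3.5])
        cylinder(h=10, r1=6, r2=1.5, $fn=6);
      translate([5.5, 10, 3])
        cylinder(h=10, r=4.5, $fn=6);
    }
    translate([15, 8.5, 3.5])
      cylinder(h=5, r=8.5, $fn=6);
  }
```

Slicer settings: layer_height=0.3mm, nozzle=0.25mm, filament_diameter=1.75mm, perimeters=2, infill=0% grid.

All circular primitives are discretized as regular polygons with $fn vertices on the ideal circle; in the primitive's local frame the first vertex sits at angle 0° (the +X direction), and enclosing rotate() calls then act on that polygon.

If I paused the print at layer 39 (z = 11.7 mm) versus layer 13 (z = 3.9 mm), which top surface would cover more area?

Layer 39 (z = 11.7): the cylinder is not intersected at this z (z outside [0, 7.5]); the cone at (-2, 9) (r1=6→r2=1.5) has section circumradius 2.310 here — a regular 6-gon (area = (6/2)·2.310²·sin(360°/6) = 13.86 mm²); the cylinder at (5.5, 10): section is a regular 6-gon, circumradius r=4.5 (area = (6/2)·4.500²·sin(360°/6) = 52.61 mm²); Taking the union: the 2 present regions are separate (no shared area or edge), so areas and boundary lengths simply add and each stays a separate island — area = 66.47 mm²; the cylinder at (15, 8.5) is not intersected at this z (z outside [3.5, 8.5]); Taking the first minus the rest: none of the subtracted shapes is present at this height, so that combined region is unchanged — area = 66.47 mm²; (rotated 30° about Z; rotation is an isometry so areas/perimeters/island counts are preserved). So its area = 66.47 mm². Layer 13 (z = 3.9): the r=9 cylinder gives a regular 6-gon of circumradius 9 (constant along its height) (area = (6/2)·9.000²·sin(360°/6) = 210.44 mm²); the cone at (-2, 9): at t=0.040 of its height the radius interpolates to r₁+(r₂−r₁)t = 5.820, giving a regular 6-gon of that circumradius (area = (6/2)·5.820²·sin(360°/6) = 88.00 mm²); the r=4.5 cylinder at (5.5, 10) gives a regular 6-gon of circumradius 4.5 (constant along its height) (area = (6/2)·4.500²·sin(360°/6) = 52.61 mm²); Merging all regions: the regions partially overlap — summed areas 351.06 mm² minus the doubly-counted overlap 37.88 mm² gives 313.18 mm² — area = 313.18 mm²; the r=8.5 cylinder at (15, 8.5) contributes a regular 6-gon of circumradius 8.5 (area = (6/2)·8.500²·sin(360°/6) = 187.71 mm²); After the difference (first − rest): starting from the result so far (313.18 mm²), the r=8.5 cylinder at (15, 8.5) partially overlaps it — only the 9.96 mm² overlap (of its 187.71 mm²) is removed, clipping the outline — area = 303.22 mm²; (rotated 30° about Z; rotation is an isometry so areas/perimeters/island counts are preserved). So its area = 303.22 mm². Layer 13 is larger (303.22 vs 66.47 mm²).

layer 13 (z = 3.9 mm)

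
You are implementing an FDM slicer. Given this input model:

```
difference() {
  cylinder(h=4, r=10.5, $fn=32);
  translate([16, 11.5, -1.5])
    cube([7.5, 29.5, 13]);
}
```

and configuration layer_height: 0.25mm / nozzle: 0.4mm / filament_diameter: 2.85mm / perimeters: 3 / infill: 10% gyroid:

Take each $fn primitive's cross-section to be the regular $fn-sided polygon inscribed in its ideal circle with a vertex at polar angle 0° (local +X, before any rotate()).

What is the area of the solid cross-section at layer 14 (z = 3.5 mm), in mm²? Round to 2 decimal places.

At z = 3.5 mm: the cylinder: section is a regular 32-gon, circumradius r=10.5 (area = (32/2)·10.500²·sin(360°/32) = 344.14 mm²); the 7.5×29.5 cube at (16, 11.5) contributes its full rectangle (area 221.25 mm²); Subtracting the remaining from the first: starting from the r=10.5 cylinder (344.14 mm²), the 7.5×29.5 cube at (16, 11.5) misses the remaining region (no effect) — area = 344.14 mm². Overall, the cross-section is a single solid region. Net area = 344.14 mm².

344.14 mm²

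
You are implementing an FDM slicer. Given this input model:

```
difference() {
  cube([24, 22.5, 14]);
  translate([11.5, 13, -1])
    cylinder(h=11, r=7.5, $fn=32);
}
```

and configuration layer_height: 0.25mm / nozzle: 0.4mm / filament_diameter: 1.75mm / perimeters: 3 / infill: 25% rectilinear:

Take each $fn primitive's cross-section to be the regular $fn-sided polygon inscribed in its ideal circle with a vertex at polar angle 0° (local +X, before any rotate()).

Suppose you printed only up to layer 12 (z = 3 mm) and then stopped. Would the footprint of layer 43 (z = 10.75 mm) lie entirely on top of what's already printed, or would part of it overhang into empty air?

Compare the two slices. At z = 3: the cube is present — its section is the full 24×22.5 rectangle (area 540.00 mm²); the cylinder at (11.5, 13): section is a regular 32-gon, circumradius r=7.5 (area = (32/2)·7.500²·sin(360°/32) = 175.58 mm²); After the difference (first − rest): starting from the 24×22.5 cube (540.00 mm²), the r=7.5 cylinder at (11.5, 13) lies wholly inside it (removes its full 175.58 mm² and its 47.05 mm outline becomes a hole wall) — area = 364.42 mm². At z = 10.75: the cube (footprint 24×22.5) is included at this height (area 540.00 mm²); the cylinder at (11.5, 13) is absent (z outside [-1, 10]); Subtracting the remaining from the first: none of the subtracted shapes is present at this height, so the 24×22.5 cube is unchanged — area = 540.00 mm². Checking containment: at z = 10.75 the cross-section extends beyond the z = 3 cross-section by about 175.58 mm².

part overhangs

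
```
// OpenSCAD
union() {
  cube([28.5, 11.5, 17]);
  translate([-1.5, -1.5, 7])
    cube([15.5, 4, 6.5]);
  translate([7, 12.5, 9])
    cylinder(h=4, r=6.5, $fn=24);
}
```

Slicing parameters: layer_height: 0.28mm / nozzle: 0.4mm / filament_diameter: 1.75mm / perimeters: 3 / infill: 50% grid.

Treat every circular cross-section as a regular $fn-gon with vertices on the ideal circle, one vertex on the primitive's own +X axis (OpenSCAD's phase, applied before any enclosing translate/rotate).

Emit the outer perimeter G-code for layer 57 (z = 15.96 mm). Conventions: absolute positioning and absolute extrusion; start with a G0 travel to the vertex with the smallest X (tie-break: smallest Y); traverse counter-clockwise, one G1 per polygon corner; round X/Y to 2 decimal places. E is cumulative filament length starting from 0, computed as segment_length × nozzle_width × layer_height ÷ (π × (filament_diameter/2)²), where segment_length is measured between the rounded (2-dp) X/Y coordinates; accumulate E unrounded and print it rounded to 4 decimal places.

G0 X0.00 Y0.00 Z15.96
G1 X28.50 Y0.00 E1.3271
G1 X28.50 Y11.50 E1.8626
G1 X0.00 Y11.50 E3.1896
G1 X0.00 Y0.00 E3.7251

At z = 15.96 mm: the cube is present — its section is the full 28.5×11.5 rectangle; the cube at (-1.5, -1.5) is absent (z outside [7, 13.5]); the cylinder at (7, 12.5) does not reach this height (z outside [9, 13]); Merging all regions: only the 28.5×11.5 cube is present, so the union is just that shape — 1 connected region. The outline is a single polygon with 4 vertices. Extrusion per mm of travel: 0.4 × 0.28 / (π × 0.875²) = 0.046564. Accumulating E over each segment gives final E = 3.7251.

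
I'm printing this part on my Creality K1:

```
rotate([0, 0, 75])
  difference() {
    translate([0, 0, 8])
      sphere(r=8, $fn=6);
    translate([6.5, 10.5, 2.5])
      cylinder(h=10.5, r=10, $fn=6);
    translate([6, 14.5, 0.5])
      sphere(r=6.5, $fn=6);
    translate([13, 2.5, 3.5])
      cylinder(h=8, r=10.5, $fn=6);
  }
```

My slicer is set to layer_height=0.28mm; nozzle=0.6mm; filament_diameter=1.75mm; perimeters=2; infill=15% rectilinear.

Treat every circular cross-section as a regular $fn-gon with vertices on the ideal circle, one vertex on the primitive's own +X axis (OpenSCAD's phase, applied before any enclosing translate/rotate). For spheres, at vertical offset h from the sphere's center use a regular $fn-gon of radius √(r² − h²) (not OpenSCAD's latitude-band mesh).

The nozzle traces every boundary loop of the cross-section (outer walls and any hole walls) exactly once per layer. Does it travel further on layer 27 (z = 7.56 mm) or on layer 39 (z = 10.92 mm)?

layer 27 (z = 7.56 mm)

Layer 27 (z = 7.56): the r=8 sphere contributes a regular 6-gon of circumradius √(8²−0.44²) = 7.988 (perimeter = 2·6·7.988·sin(180°/6) = 47.93 mm); the r=10 cylinder at (6.5, 10.5) contributes a regular 6-gon of circumradius 10 (perimeter = 2·6·10.000·sin(180°/6) = 60.00 mm); the sphere at (6, 14.5) is not intersected at this z (|z−center|=7.060 > r=6.5); the r=10.5 cylinder at (13, 2.5) gives a regular 6-gon of circumradius 10.5 (constant along its height) (perimeter = 2·6·10.500·sin(180°/6) = 63.00 mm); Taking the first minus the rest: starting from the r=8 sphere, the r=10 cylinder at (6.5, 10.5) partially overlaps it — only the 27.55 mm² overlap (of its 259.81 mm²) is removed, clipping the outline; the r=10.5 cylinder at (13, 2.5) partially overlaps it — only the 14.52 mm² overlap (of its 286.44 mm²) is removed, clipping the outline — boundary = 43.88 mm; (rotated 75° about Z; rotation is an isometry so areas/perimeters/island counts are preserved). So its perimeter = 43.88 mm. Layer 39 (z = 10.92): the r=8 sphere contributes a regular 6-gon of circumradius √(8²−2.92²) = 7.448 (perimeter = 2·6·7.448·sin(180°/6) = 44.69 mm); the cylinder at (6.5, 10.5): section is a regular 6-gon, circumradius r=10 (perimeter = 2·6·10.000·sin(180°/6) = 60.00 mm); the sphere at (6, 14.5) is not intersected at this z (|z−center|=10.420 > r=6.5); the cylinder at (13, 2.5): section is a regular 6-gon, circumradius r=10.5 (perimeter = 2·6·10.500·sin(180°/6) = 63.00 mm); Subtracting the remaining from the first: starting from the r=8 sphere, the r=10 cylinder at (6.5, 10.5) partially overlaps it — only the 22.53 mm² overlap (of its 259.81 mm²) is removed, clipping the outline; the r=10.5 cylinder at (13, 2.5) partially overlaps it — only the 11.77 mm² overlap (of its 286.44 mm²) is removed, clipping the outline — boundary = 41.18 mm; (rotated 75° about Z; rotation is an isometry so areas/perimeters/island counts are preserved). So its perimeter = 41.18 mm. Layer 27 is larger (43.88 vs 41.18 mm).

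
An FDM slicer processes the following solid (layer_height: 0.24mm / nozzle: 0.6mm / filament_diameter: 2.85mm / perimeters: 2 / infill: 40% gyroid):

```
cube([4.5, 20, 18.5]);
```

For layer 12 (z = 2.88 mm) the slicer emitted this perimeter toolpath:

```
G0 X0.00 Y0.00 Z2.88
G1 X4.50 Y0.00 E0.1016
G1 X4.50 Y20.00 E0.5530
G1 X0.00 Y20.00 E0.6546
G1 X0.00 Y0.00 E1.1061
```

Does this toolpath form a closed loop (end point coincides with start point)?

yes

Start point (G0): (0.00, 0.00). End point (last G1): the path returns to the start — closed.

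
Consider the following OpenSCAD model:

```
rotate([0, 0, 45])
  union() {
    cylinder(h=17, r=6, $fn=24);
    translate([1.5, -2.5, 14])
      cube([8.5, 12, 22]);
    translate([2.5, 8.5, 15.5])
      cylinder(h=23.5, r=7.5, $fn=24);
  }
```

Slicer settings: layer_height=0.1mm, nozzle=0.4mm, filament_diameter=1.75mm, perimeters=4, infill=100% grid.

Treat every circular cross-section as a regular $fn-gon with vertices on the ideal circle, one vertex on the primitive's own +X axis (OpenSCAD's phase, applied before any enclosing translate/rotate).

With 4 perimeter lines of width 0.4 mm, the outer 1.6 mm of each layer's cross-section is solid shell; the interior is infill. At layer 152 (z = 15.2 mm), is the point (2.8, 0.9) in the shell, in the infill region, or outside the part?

At z = 15.2 mm: the cylinder: section is a regular 24-gon, circumradius r=6; the cube at (1.5, -2.5) is present — its section is the full 8.5×12 rectangle; the cylinder at (2.5, 8.5) is not intersected at this z (z outside [15.5, 39]); Merging all regions: the regions partially overlap (shared area 29.81 mm²), so overlapping operands fuse into one piece — 1 connected region; (rotated 45° about Z; rotation is an isometry so areas/perimeters/island counts are preserved). Overall, the cross-section is a single solid region. Undo the 45° rotation: the query point maps to (2.616, -1.344) in the un-rotated model frame. The nearest boundary edge runs (10.00, -2.50)→(5.40, -2.50); distance from the point to it = 3.02 mm. The point is inside the cross-section and 3.02 mm from the nearest boundary — more than the 1.6 mm shell width (4 × 0.4), so it's in the infill interior.

infill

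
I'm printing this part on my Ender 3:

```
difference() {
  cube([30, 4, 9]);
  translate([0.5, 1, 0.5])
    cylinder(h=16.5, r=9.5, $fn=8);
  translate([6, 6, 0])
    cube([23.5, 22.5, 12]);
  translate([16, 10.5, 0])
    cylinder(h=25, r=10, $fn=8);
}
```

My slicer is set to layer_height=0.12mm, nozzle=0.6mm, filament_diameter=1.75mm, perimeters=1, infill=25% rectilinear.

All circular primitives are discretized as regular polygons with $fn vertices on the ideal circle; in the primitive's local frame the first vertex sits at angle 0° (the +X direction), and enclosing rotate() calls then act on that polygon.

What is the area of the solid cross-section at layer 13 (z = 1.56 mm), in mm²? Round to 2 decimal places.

53.19 mm²

At z = 1.56 mm: the 30×4 cube contributes its full rectangle (area 120.00 mm²); the r=9.5 cylinder at (0.5, 1) gives a regular 8-gon of circumradius 9.5 (constant along its height) (area = (8/2)·9.500²·sin(360°/8) = 255.27 mm²); the cube at (6, 6) (footprint 23.5×22.5) is included at this height (area 528.75 mm²); the r=10 cylinder at (16, 10.5) gives a regular 8-gon of circumradius 10 (constant along its height) (area = (8/2)·10.000²·sin(360°/8) = 282.84 mm²); After the difference (first − rest): starting from the 30×4 cube (120.00 mm²), the r=9.5 cylinder at (0.5, 1) partially overlaps it — only the 37.93 mm² overlap (of its 255.27 mm²) is removed, clipping the outline; the 23.5×22.5 cube at (6, 6) misses the remaining region (no effect); the r=10 cylinder at (16, 10.5) partially overlaps it — only the 28.88 mm² overlap (of its 282.84 mm²) is removed, clipping the outline — area = 53.19 mm². Overall, the cross-section is a single solid region. Net area = 53.19 mm².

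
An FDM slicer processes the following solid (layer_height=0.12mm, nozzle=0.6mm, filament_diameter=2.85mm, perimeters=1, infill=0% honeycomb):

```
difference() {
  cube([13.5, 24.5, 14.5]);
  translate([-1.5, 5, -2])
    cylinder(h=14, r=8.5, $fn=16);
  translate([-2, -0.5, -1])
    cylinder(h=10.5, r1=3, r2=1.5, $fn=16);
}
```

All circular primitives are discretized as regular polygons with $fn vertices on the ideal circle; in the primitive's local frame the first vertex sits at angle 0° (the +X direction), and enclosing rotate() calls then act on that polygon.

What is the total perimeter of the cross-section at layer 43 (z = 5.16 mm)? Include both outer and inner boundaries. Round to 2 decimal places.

At z = 5.16 mm: the 13.5×24.5 cube contributes its full rectangle (perimeter 76.00 mm); the cylinder at (-1.5, 5): section is a regular 16-gon, circumradius r=8.5 (perimeter = 2·16·8.500·sin(180°/16) = 53.06 mm); the cone at (-2, -0.5) (r1=3→r2=1.5) has section circumradius 2.120 here — a regular 16-gon (perimeter = 2·16·2.120·sin(180°/16) = 13.23 mm); Taking the first minus the rest: starting from the 13.5×24.5 cube, the r=8.5 cylinder at (-1.5, 5) partially overlaps it — only the 74.57 mm² overlap (of its 221.19 mm²) is removed, clipping the outline; the cone at (-2, -0.5) misses the remaining region (no effect) — boundary = 74.77 mm. Overall, the cross-section is a single solid region. Total boundary length (outer) = 74.77 mm.

74.77 mm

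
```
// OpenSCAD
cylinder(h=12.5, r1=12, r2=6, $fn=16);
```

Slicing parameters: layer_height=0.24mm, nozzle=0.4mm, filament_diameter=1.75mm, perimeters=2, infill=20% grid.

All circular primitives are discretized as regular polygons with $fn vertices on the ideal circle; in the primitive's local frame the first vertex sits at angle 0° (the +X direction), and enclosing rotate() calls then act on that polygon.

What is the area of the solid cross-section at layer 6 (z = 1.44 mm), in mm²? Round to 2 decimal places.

391.53 mm²

At z = 1.44 mm: the cone: at t=0.115 of its height the radius interpolates to r₁+(r₂−r₁)t = 11.309, giving a regular 16-gon of that circumradius (area = (16/2)·11.309²·sin(360°/16) = 391.53 mm²). Overall, the cross-section is a single solid region. Net area = 391.53 mm².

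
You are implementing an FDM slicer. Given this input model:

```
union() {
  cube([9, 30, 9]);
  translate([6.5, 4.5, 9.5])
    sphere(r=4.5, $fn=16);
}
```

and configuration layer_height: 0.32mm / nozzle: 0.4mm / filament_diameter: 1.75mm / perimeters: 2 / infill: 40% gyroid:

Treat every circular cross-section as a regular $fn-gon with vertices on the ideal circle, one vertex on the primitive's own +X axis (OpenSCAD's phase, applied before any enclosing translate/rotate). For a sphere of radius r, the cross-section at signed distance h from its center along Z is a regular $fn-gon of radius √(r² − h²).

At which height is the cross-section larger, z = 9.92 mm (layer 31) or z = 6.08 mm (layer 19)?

Layer 31 (z = 9.92): the cube is not intersected at this z (z outside [0, 9]); the sphere at (6.5, 4.5): section is a regular 16-gon, circumradius = √(r²−h²) = √(4.5²−0.42²) = 4.480 (area = (16/2)·4.480²·sin(360°/16) = 61.45 mm²); Taking the union: only the r=4.5 sphere at (6.5, 4.5) is present, so the union is just that shape — area = 61.45 mm². So its area = 61.45 mm². Layer 19 (z = 6.08): the cube is present — its section is the full 9×30 rectangle (area 270.00 mm²); the r=4.5 sphere at (6.5, 4.5) contributes a regular 16-gon of circumradius √(4.5²−3.42²) = 2.925 (area = (16/2)·2.925²·sin(360°/16) = 26.19 mm²); Merging all regions: the regions partially overlap — summed areas 296.19 mm² minus the doubly-counted overlap 25.42 mm² gives 270.76 mm² — area = 270.76 mm². So its area = 270.76 mm². Layer 19 is larger (270.76 vs 61.45 mm²).

layer 19 (z = 6.08 mm)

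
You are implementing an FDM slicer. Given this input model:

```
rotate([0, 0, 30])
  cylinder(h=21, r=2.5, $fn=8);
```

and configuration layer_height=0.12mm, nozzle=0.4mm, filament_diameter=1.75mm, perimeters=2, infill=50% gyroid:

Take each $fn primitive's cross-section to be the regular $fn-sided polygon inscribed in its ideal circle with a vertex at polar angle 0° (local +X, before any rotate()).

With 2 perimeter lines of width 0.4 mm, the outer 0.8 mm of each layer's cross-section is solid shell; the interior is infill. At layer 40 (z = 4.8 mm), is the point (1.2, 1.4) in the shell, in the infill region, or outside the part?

At z = 4.8 mm: the r=2.5 cylinder gives a regular 8-gon of circumradius 2.5 (constant along its height); (rotated 30° about Z; rotation is an isometry so areas/perimeters/island counts are preserved). Overall, the cross-section is a single solid region. Undo the 30° rotation: the query point maps to (1.739, 0.612) in the un-rotated model frame. The nearest boundary edge runs (2.50, 0.00)→(1.77, 1.77); distance from the point to it = 0.47 mm. The point is inside the cross-section, 0.47 mm from the nearest boundary — within the 0.8 mm shell band (2 × 0.4).

shell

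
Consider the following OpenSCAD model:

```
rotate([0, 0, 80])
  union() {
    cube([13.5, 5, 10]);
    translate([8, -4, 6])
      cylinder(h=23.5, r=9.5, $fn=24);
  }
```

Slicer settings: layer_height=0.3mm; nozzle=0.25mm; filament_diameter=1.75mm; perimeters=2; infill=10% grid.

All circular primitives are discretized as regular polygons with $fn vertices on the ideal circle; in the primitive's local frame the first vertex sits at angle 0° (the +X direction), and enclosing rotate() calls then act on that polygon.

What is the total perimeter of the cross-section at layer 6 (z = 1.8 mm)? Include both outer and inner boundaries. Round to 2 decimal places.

37.00 mm

At z = 1.8 mm: the cube is present — its section is the full 13.5×5 rectangle (perimeter 37.00 mm); the cylinder at (8, -4) does not reach this height (z outside [6, 29.5]); Combining (union): only the 13.5×5 cube is present, so the union is just that shape — boundary = 37.00 mm; (rotated 80° about Z; rotation is an isometry so areas/perimeters/island counts are preserved). Overall, the cross-section is a single solid region. Total boundary length (outer) = 37.00 mm.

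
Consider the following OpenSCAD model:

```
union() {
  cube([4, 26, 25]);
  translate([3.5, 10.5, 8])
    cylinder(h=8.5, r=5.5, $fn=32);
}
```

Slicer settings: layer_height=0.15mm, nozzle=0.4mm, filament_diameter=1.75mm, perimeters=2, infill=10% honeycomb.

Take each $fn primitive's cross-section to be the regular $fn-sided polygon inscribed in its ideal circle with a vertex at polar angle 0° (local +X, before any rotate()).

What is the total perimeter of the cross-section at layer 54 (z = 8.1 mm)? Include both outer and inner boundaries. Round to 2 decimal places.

At z = 8.1 mm: the cube is present — its section is the full 4×26 rectangle (perimeter 60.00 mm); the r=5.5 cylinder at (3.5, 10.5) gives a regular 32-gon of circumradius 5.5 (constant along its height) (perimeter = 2·32·5.500·sin(180°/32) = 34.50 mm); Merging all regions: the regions partially overlap (shared area 41.06 mm²), so the edge portions inside another operand are dropped and the merged outline is re-measured after clipping — boundary = 66.56 mm. Overall, the cross-section is a single solid region. Total boundary length (outer) = 66.56 mm.

66.56 mm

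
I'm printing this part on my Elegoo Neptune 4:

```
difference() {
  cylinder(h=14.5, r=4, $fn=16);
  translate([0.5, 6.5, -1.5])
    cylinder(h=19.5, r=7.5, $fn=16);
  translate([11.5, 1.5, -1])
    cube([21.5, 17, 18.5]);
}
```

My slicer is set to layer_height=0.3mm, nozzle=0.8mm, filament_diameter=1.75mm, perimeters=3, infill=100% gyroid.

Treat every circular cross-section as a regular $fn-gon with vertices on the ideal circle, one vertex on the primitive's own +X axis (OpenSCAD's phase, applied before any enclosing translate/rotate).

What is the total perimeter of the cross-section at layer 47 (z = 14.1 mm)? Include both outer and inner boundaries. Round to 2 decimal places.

At z = 14.1 mm: the r=4 cylinder gives a regular 16-gon of circumradius 4 (constant along its height) (perimeter = 2·16·4.000·sin(180°/16) = 24.97 mm); the cylinder at (0.5, 6.5): section is a regular 16-gon, circumradius r=7.5 (perimeter = 2·16·7.500·sin(180°/16) = 46.82 mm); the cube at (11.5, 1.5) is present — its section is the full 21.5×17 rectangle (perimeter 77.00 mm); Taking the first minus the rest: starting from the r=4 cylinder, the r=7.5 cylinder at (0.5, 6.5) partially overlaps it — only the 28.58 mm² overlap (of its 172.21 mm²) is removed, clipping the outline; the 21.5×17 cube at (11.5, 1.5) misses the remaining region (no effect) — boundary = 21.50 mm. Overall, the cross-section is a single solid region. Total boundary length (outer) = 21.50 mm.

21.50 mm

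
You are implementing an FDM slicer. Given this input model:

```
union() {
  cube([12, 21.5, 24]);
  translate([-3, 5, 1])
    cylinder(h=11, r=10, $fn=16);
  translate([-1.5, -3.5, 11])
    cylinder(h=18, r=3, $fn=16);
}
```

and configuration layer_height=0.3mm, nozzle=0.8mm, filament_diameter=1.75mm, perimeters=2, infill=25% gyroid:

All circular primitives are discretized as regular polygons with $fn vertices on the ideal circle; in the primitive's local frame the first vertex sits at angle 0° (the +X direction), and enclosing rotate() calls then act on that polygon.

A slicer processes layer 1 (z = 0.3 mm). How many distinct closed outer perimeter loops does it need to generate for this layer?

At z = 0.3 mm: the cube (footprint 12×21.5) is included at this height; the cylinder at (-3, 5) is absent (z outside [1, 12]); the cylinder at (-1.5, -3.5) is absent (z outside [11, 29]); Combining (union): only the 12×21.5 cube is present, so the union is just that shape — 1 connected region. The result has 1 disconnected region.

1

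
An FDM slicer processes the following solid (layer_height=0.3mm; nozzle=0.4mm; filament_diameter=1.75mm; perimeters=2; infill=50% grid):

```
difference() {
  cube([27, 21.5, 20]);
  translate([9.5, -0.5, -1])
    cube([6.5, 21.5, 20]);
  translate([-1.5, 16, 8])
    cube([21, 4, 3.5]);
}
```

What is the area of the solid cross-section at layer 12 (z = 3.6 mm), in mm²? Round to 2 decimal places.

At z = 3.6 mm: the cube (footprint 27×21.5) is included at this height (area 580.50 mm²); the 6.5×21.5 cube at (9.5, -0.5) contributes its full rectangle (area 139.75 mm²); the cube at (-1.5, 16) is not intersected at this z (z outside [8, 11.5]); Taking the first minus the rest: starting from the 27×21.5 cube (580.50 mm²), the 6.5×21.5 cube at (9.5, -0.5) partially overlaps it — only the 136.50 mm² overlap (of its 139.75 mm²) is removed, clipping the outline — area = 444.00 mm². Overall, the cross-section is a single solid region. Net area = 444.00 mm².

444.00 mm²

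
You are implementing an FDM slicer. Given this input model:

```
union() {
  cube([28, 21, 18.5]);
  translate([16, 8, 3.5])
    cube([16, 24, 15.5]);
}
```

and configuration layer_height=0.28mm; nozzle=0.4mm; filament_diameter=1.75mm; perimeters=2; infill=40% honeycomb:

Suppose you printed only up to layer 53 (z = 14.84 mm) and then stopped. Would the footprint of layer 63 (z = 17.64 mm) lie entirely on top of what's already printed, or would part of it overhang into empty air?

entirely on top

Compare the two slices. At z = 14.84: the cube is present — its section is the full 28×21 rectangle (area 588.00 mm²); the cube at (16, 8) is present — its section is the full 16×24 rectangle (area 384.00 mm²); Combining (union): the regions partially overlap — summed areas 972.00 mm² minus the doubly-counted overlap 156.00 mm² gives 816.00 mm² — area = 816.00 mm². At z = 17.64: the 28×21 cube contributes its full rectangle (area 588.00 mm²); the cube at (16, 8) is present — its section is the full 16×24 rectangle (area 384.00 mm²); Taking the union: the regions partially overlap — summed areas 972.00 mm² minus the doubly-counted overlap 156.00 mm² gives 816.00 mm² — area = 816.00 mm². Checking containment: the cross-section at z = 17.64 is a subset of the cross-section at z = 14.84.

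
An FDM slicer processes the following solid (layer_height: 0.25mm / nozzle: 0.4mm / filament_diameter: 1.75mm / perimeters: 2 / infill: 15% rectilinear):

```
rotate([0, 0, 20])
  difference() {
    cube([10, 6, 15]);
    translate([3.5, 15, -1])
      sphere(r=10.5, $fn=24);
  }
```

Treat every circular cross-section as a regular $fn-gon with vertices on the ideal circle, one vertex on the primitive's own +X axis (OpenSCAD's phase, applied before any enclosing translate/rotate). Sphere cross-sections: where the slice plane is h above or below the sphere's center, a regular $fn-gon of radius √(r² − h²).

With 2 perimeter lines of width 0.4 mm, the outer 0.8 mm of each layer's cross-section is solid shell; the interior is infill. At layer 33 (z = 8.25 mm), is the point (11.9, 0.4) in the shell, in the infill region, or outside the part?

outside

At z = 8.25 mm: the cube is present — its section is the full 10×6 rectangle; the r=10.5 sphere at (3.5, 15) slices to a regular 24-gon of circumradius 4.969 (√(r²−h²) with h=9.25 from center); Taking the first minus the rest: starting from the 10×6 cube, the r=10.5 sphere at (3.5, 15) misses the remaining region (no effect) — 1 connected region; (rotated 20° about Z; rotation is an isometry so areas/perimeters/island counts are preserved). Overall, the cross-section is a single solid region. Undo the 20° rotation: the query point maps to (11.319, -3.694) in the un-rotated model frame. The nearest boundary edge runs (10.00, 6.00)→(10.00, 0.00); distance from the point to it = 3.92 mm. The point is not inside any of the regions above, so it lies outside the cross-section (3.92 mm from the nearest boundary).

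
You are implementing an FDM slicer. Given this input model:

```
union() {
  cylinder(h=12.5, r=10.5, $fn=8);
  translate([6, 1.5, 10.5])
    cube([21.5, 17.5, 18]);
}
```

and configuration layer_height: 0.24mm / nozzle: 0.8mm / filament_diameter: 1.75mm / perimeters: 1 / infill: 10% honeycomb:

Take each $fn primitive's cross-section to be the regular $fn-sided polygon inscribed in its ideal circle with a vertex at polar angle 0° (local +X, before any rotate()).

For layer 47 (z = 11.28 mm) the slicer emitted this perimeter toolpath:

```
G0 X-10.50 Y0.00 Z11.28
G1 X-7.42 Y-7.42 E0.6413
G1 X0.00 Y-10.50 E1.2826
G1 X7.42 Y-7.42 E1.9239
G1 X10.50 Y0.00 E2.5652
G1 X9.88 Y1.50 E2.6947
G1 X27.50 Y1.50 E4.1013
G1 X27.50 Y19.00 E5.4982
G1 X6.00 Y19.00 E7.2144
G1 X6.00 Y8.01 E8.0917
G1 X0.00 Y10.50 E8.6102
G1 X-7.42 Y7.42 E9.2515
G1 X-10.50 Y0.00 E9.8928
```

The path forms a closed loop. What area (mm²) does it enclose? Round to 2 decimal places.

Apply the shoelace formula to the sequence of (X, Y) vertices; enclosed area = 671.80 mm².

671.80 mm²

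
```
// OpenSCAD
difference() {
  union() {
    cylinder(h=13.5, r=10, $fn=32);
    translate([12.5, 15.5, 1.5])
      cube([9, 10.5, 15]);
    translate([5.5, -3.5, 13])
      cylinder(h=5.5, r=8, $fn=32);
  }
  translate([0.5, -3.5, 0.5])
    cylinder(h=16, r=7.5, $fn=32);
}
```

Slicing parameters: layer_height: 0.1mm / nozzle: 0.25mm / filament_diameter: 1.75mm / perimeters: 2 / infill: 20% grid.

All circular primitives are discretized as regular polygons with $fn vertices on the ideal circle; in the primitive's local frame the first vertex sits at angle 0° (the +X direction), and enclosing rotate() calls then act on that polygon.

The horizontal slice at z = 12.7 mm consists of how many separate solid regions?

At z = 12.7 mm: the r=10 cylinder gives a regular 32-gon of circumradius 10 (constant along its height); the cube at (12.5, 15.5) is present — its section is the full 9×10.5 rectangle; the cylinder at (5.5, -3.5) is not intersected at this z (z outside [13, 18.5]); Combining (union): the 2 present regions are separate (no shared area or edge), so areas and boundary lengths simply add and each stays a separate island — 2 connected regions; the r=7.5 cylinder at (0.5, -3.5) gives a regular 32-gon of circumradius 7.5 (constant along its height); Taking the first minus the rest: starting from the result so far, the r=7.5 cylinder at (0.5, -3.5) partially overlaps it — only the 166.26 mm² overlap (of its 175.58 mm²) is removed, clipping the outline — 2 connected regions. The result has 2 disconnected regions.

2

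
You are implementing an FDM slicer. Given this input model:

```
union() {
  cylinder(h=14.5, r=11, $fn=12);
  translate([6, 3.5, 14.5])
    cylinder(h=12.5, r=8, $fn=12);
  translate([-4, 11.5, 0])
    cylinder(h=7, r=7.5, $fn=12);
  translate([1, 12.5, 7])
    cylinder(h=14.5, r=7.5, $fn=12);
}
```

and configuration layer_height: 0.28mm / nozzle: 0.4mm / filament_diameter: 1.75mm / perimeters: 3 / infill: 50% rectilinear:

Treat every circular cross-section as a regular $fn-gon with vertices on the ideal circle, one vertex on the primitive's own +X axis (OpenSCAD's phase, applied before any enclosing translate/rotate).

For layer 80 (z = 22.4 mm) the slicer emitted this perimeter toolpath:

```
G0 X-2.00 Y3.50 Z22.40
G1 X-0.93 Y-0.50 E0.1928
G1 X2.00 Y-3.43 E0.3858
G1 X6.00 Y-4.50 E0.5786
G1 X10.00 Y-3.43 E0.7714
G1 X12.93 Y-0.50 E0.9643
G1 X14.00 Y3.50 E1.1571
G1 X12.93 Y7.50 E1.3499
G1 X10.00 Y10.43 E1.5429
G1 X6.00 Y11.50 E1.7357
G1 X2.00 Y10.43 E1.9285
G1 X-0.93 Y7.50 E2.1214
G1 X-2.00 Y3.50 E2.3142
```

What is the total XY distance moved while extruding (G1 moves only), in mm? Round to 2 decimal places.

49.70 mm

Sum the Euclidean lengths of each G1 segment: total = 49.70 mm.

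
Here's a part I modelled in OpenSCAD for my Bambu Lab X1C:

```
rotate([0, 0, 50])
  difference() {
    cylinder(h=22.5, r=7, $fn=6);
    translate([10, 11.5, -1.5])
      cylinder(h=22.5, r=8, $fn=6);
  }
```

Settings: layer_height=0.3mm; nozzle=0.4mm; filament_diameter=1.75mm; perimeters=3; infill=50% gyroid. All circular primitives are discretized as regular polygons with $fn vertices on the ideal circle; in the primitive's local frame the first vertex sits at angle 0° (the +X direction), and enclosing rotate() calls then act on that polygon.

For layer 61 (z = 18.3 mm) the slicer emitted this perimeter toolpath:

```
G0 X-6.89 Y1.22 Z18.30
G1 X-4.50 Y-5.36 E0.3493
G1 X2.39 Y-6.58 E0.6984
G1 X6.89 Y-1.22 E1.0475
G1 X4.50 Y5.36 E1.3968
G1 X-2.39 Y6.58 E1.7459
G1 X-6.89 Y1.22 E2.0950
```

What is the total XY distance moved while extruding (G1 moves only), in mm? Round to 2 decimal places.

41.99 mm

Sum the Euclidean lengths of each G1 segment: total = 41.99 mm.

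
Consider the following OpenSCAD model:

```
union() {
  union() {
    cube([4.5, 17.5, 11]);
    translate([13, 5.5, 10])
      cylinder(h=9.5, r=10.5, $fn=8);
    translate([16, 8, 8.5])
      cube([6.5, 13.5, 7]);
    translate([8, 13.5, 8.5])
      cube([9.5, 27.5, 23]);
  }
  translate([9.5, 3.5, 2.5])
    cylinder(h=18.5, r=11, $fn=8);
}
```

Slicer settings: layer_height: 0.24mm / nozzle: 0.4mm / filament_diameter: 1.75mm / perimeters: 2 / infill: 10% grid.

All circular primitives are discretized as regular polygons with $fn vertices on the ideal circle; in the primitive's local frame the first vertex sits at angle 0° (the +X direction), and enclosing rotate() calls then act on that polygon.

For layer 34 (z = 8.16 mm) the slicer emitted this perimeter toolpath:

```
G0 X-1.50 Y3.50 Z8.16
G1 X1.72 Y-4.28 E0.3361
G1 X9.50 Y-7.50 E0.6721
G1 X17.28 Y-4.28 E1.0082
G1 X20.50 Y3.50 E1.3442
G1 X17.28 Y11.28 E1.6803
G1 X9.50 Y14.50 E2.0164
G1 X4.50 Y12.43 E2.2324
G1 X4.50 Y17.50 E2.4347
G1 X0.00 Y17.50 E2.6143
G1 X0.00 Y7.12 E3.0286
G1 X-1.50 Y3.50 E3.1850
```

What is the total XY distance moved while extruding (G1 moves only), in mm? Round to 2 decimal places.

Sum the Euclidean lengths of each G1 segment: total = 79.80 mm.

79.80 mm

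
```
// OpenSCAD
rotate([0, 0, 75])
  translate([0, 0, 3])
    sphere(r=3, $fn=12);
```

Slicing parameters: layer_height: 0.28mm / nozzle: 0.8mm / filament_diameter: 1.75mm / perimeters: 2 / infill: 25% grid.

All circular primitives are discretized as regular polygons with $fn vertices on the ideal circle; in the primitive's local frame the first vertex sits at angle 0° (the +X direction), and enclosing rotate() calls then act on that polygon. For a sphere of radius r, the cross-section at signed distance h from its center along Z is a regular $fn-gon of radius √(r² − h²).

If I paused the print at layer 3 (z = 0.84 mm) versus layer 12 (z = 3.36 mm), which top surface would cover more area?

Layer 3 (z = 0.84): the r=3 sphere slices to a regular 12-gon of circumradius 2.082 (√(r²−h²) with h=2.16 from center) (area = (12/2)·2.082²·sin(360°/12) = 13.00 mm²); (rotated 75° about Z; rotation is an isometry so areas/perimeters/island counts are preserved). So its area = 13.00 mm². Layer 12 (z = 3.36): the sphere: section is a regular 12-gon, circumradius = √(r²−h²) = √(3²−0.36²) = 2.978 (area = (12/2)·2.978²·sin(360°/12) = 26.61 mm²); (whole slice rotated 75° about Z — lengths, areas and connectivity unchanged). So its area = 26.61 mm². Layer 12 is larger (26.61 vs 13.00 mm²).

layer 12 (z = 3.36 mm)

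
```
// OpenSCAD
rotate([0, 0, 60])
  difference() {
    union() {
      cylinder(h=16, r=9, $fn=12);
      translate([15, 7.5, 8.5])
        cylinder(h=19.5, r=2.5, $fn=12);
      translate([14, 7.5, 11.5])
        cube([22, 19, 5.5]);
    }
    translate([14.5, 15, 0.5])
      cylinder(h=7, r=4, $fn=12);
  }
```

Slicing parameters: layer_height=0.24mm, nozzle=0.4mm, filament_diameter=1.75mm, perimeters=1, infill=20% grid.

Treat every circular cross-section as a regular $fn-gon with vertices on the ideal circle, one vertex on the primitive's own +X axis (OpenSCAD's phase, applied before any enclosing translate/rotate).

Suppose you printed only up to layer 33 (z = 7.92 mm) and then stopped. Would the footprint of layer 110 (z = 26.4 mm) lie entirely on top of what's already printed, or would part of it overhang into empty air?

part overhangs

Compare the two slices. At z = 7.92: the r=9 cylinder gives a regular 12-gon of circumradius 9 (constant along its height) (area = (12/2)·9.000²·sin(360°/12) = 243.00 mm²); the cylinder at (15, 7.5) is absent (z outside [8.5, 28]); the cube at (14, 7.5) does not reach this height (z outside [11.5, 17]); Merging all regions: only the r=9 cylinder is present, so the union is just that shape — area = 243.00 mm²; the cylinder at (14.5, 15) is absent (z outside [0.5, 7.5]); Taking the first minus the rest: none of the subtracted shapes is present at this height, so that combined region is unchanged — area = 243.00 mm²; (whole slice rotated 60° about Z — lengths, areas and connectivity unchanged). At z = 26.4: the cylinder is absent (z outside [0, 16]); the r=2.5 cylinder at (15, 7.5) gives a regular 12-gon of circumradius 2.5 (constant along its height) (area = (12/2)·2.500²·sin(360°/12) = 18.75 mm²); the cube at (14, 7.5) is not intersected at this z (z outside [11.5, 17]); Taking the union: only the r=2.5 cylinder at (15, 7.5) is present, so the union is just that shape — area = 18.75 mm²; the cylinder at (14.5, 15) is not intersected at this z (z outside [0.5, 7.5]); Taking the first minus the rest: none of the subtracted shapes is present at this height, so that combined region is unchanged — area = 18.75 mm²; (rotated 60° about Z; rotation is an isometry so areas/perimeters/island counts are preserved). Checking containment: at z = 26.4 the cross-section extends beyond the z = 7.92 cross-section by about 18.75 mm².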